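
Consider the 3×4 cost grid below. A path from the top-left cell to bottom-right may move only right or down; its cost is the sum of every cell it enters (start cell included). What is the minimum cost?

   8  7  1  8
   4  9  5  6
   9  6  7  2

29

One optimal route is [0,0] → [0,1] → [0,2] → [1,2] → [1,3] → [2,3].
Its cost is 8 + 7 + 1 + 5 + 6 + 2 = 29.
(Top row then right column would cost 32.)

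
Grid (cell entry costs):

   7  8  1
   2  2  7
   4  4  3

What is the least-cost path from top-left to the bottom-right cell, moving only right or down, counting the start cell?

18

Best path: (0,0) (1,0) (1,1) (2,1) (2,2)
Cost: 7 + 2 + 2 + 4 + 3 = 18
For comparison, the top-then-right route costs 26.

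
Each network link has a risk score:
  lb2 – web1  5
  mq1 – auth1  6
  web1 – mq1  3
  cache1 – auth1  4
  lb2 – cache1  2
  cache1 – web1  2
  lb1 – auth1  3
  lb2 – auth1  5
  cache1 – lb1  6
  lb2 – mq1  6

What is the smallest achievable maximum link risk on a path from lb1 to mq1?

4

Some routes from lb1 to mq1:
lb1 - auth1 - lb2 - web1 - mq1: max(3, 5, 5, 3) = 5
lb1 - auth1 - cache1 - web1 - mq1: max(3, 4, 2, 3) = 4
lb1 - auth1 - lb2 - cache1 - web1 - mq1: max(3, 5, 2, 2, 3) = 5
Smallest bottleneck: 4.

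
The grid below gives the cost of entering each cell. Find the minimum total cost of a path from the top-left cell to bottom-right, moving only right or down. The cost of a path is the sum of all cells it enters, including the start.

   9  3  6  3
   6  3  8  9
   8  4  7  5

31

Path (0,0) -> (0,1) -> (1,1) -> (2,1) -> (2,2) -> (2,3): 9 + 3 + 3 + 4 + 7 + 5 = 31.
For comparison, the top-then-right route costs 35.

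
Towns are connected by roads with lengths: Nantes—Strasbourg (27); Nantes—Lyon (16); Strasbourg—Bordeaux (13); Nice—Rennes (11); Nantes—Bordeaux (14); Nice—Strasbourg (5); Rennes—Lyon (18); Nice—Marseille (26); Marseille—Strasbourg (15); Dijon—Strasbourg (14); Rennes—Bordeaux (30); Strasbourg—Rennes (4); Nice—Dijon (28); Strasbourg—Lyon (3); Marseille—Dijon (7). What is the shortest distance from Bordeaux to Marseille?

28

A few of the Bordeaux→Marseille routes:
Bordeaux -> Strasbourg -> Nice -> Marseille: 13 + 5 + 26 = 44
Bordeaux -> Strasbourg -> Dijon -> Marseille: 13 + 14 + 7 = 34
Bordeaux -> Strasbourg -> Nice -> Dijon -> Marseille: 13 + 5 + 28 + 7 = 53
Bordeaux -> Nantes -> Lyon -> Strasbourg -> Marseille: 14 + 16 + 3 + 15 = 48
Bordeaux -> Strasbourg -> Marseille: 13 + 15 = 28
Bordeaux -> Rennes -> Strasbourg -> Marseille: 30 + 4 + 15 = 49
Best route has total 28.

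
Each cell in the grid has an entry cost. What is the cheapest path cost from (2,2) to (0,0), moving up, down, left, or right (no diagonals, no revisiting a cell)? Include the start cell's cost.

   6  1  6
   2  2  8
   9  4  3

16

Take (2,2) (2,1) (1,1) (0,1) (0,0) for a total of 3 + 4 + 2 + 1 + 6 = 16.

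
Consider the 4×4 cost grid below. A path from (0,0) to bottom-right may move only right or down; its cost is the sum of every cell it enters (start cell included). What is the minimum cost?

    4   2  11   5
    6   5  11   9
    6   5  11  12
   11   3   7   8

One optimal route is [0,0] [0,1] [1,1] [2,1] [3,1] [3,2] [3,3].
Its cost is 4 + 2 + 5 + 5 + 3 + 7 + 8 = 34.

34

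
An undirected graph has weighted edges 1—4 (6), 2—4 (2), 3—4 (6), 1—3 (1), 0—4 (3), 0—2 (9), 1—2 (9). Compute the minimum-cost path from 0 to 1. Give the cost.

9

Routes from 0 to 1:
0-2-1: 9 + 9 = 18
0-4-1: 3 + 6 = 9
0-4-3-1: 3 + 6 + 1 = 10
0-2-4-1: 9 + 2 + 6 = 17
0-4-2-1: 3 + 2 + 9 = 14
0-2-4-3-1: 9 + 2 + 6 + 1 = 18
The minimum is 9.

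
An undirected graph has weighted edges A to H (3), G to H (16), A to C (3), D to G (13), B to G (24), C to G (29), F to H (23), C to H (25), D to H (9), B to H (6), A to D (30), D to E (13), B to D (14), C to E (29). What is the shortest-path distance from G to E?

26

Comparing a few candidate routes:
G - H - D - E: 16 + 9 + 13 = 38
G - H - B - D - E: 16 + 6 + 14 + 13 = 49
G - D - E: 13 + 13 = 26
Best route has total 26.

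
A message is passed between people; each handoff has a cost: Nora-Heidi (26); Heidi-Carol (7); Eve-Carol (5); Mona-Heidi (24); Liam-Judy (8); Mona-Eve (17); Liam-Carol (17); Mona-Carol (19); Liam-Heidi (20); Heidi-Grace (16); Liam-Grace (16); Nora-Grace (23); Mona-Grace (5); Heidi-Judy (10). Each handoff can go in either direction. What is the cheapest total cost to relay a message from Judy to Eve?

22

A few of the Judy→Eve routes:
Judy → Liam → Heidi → Carol → Eve: 8 + 20 + 7 + 5 = 40
Judy → Liam → Carol → Eve: 8 + 17 + 5 = 30
Judy → Heidi → Carol → Eve: 10 + 7 + 5 = 22
Judy → Liam → Grace → Mona → Eve: 8 + 16 + 5 + 17 = 46
The minimum is 22.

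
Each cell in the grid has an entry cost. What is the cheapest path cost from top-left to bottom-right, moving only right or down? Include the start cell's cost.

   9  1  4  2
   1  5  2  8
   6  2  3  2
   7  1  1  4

23

Take (0,0)→(0,1)→(1,1)→(2,1)→(3,1)→(3,2)→(3,3) for a total of 9 + 1 + 5 + 2 + 1 + 1 + 4 = 23.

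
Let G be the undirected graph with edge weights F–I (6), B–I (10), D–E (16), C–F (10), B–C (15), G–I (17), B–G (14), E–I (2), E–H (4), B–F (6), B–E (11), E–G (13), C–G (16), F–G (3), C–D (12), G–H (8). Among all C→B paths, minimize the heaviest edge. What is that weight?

10

Checking several routes:
C -> F -> G -> H -> E -> I -> B: max(10, 3, 8, 4, 2, 10) = 10
C -> F -> I -> B: max(10, 6, 10) = 10
C -> F -> B: max(10, 6) = 10
Smallest bottleneck: 10.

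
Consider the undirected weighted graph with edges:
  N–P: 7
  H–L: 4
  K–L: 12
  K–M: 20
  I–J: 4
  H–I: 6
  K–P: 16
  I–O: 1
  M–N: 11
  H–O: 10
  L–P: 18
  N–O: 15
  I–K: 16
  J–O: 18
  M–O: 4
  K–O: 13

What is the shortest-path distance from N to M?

Some routes from N to M:
N - P - L - H - I - O - M: 7 + 18 + 4 + 6 + 1 + 4 = 40
N - P - K - O - M: 7 + 16 + 13 + 4 = 40
N - P - K - M: 7 + 16 + 20 = 43
N - O - M: 15 + 4 = 19
N - M: 11
Shortest: 11.

11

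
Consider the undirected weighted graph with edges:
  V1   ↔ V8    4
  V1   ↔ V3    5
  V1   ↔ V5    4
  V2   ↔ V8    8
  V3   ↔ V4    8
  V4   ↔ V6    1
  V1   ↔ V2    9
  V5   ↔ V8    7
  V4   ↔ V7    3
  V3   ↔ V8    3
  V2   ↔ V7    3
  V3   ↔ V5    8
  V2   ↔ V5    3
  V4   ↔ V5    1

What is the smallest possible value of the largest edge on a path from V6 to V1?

Some routes from V6 to V1:
V6 - V4 - V7 - V2 - V5 - V8 - V3 - V1: max(1, 3, 3, 3, 7, 3, 5) = 7
V6 - V4 - V5 - V1: max(1, 1, 4) = 4
V6 - V4 - V7 - V2 - V5 - V1: max(1, 3, 3, 3, 4) = 4
V6 - V4 - V7 - V2 - V5 - V8 - V1: max(1, 3, 3, 3, 7, 4) = 7
V6 - V4 - V5 - V8 - V3 - V1: max(1, 1, 7, 3, 5) = 7
The minimum achievable maximum is 4.

4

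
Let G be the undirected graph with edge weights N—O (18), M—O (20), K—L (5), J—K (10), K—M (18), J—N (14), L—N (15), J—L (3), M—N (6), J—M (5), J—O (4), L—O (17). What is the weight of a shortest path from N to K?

19

A few of the N→K routes:
N-L-K: 15 + 5 = 20
N-M-J-L-K: 6 + 5 + 3 + 5 = 19
N-M-J-K: 6 + 5 + 10 = 21
Shortest: 19.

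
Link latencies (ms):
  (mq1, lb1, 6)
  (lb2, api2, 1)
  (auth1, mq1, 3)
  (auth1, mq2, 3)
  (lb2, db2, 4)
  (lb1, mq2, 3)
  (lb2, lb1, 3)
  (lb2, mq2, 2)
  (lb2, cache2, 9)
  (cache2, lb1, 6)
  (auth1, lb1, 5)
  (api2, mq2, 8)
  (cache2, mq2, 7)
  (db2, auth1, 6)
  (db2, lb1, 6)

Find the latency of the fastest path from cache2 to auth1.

10

A few of the cache2→auth1 routes:
cache2→lb1→auth1: 6 + 5 = 11
cache2→lb1→mq2→auth1: 6 + 3 + 3 = 12
cache2→mq2→auth1: 7 + 3 = 10
Shortest: 10 ms.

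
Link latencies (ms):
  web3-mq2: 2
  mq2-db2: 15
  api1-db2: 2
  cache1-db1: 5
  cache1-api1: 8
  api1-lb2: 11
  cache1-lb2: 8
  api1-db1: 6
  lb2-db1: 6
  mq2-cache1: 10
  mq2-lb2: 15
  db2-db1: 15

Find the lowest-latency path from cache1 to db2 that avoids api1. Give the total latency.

Comparing a few candidate routes:
cache1 -> db1 -> db2: 5 + 15 = 20
cache1 -> mq2 -> db2: 10 + 15 = 25
cache1 -> lb2 -> db1 -> db2: 8 + 6 + 15 = 29
Shortest: 20 ms.

20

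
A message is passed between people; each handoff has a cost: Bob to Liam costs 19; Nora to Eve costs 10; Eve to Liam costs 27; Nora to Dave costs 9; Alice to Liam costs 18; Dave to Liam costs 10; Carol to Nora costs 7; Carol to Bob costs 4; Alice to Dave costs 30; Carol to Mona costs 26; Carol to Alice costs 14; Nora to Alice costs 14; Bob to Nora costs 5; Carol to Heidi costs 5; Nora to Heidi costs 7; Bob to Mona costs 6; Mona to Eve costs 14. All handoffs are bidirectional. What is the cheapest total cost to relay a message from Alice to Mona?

Some routes from Alice to Mona:
Alice-Carol-Heidi-Nora-Bob-Mona: 14 + 5 + 7 + 5 + 6 = 37
Alice-Nora-Carol-Bob-Mona: 14 + 7 + 4 + 6 = 31
Alice-Carol-Nora-Bob-Mona: 14 + 7 + 5 + 6 = 32
Alice-Nora-Bob-Mona: 14 + 5 + 6 = 25
Alice-Carol-Bob-Mona: 14 + 4 + 6 = 24
Alice-Nora-Heidi-Carol-Bob-Mona: 14 + 7 + 5 + 4 + 6 = 36
Shortest: 24.

24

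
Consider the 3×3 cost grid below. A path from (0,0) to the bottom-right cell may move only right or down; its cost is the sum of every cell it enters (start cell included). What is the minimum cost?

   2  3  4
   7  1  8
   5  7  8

21

Take r0c0 r0c1 r1c1 r2c1 r2c2 for a total of 2 + 3 + 1 + 7 + 8 = 21.
(Top row then right column would cost 25.)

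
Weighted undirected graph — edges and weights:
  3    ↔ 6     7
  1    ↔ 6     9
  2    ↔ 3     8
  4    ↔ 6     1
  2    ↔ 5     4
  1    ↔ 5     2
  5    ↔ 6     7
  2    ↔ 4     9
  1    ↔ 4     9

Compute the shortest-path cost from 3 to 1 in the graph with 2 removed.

Routes from 3 to 1 avoiding 2:
3 → 6 → 1: 7 + 9 = 16
3 → 6 → 5 → 1: 7 + 7 + 2 = 16
3 → 6 → 4 → 1: 7 + 1 + 9 = 17
Shortest: 16.

16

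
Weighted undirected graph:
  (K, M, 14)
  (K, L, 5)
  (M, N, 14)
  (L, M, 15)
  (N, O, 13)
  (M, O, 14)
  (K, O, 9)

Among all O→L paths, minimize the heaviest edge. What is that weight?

9

Some routes from O to L:
O - M - K - L: max(14, 14, 5) = 14
O - N - M - K - L: max(13, 14, 14, 5) = 14
O - K - L: max(9, 5) = 9
Best route has worst link 9.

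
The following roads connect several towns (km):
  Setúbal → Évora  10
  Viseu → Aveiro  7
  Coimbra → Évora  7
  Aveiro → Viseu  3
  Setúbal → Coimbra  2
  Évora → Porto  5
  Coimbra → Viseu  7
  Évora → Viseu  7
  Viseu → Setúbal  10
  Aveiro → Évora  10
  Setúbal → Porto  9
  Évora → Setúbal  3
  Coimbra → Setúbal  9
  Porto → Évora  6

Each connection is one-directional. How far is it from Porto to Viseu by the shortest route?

13

Paths from Porto to Viseu:
Porto - Évora - Setúbal - Coimbra - Viseu: 6 + 3 + 2 + 7 = 18
Porto - Évora - Viseu: 6 + 7 = 13
Best route has total 13 km.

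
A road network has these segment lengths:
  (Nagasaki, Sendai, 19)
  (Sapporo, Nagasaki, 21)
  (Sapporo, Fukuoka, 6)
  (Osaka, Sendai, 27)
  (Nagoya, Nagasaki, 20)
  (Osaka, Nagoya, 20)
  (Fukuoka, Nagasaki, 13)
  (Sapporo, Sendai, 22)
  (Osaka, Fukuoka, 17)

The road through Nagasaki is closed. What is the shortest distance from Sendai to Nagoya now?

47

Candidate routes:
Sendai → Osaka → Nagoya: 27 + 20 = 47
Sendai → Sapporo → Fukuoka → Osaka → Nagoya: 22 + 6 + 17 + 20 = 65
Shortest: 47.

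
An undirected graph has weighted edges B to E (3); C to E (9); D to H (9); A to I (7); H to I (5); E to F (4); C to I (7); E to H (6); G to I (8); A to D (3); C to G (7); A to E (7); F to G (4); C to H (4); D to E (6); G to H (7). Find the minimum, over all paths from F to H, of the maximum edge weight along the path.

Checking several routes:
F - E - H: max(4, 6) = 6
F - G - C - I - A - E - H: max(4, 7, 7, 7, 7, 6) = 7
F - G - C - H: max(4, 7, 4) = 7
F - G - C - I - A - D - E - H: max(4, 7, 7, 7, 3, 6, 6) = 7
F - G - H: max(4, 7) = 7
F - G - C - I - H: max(4, 7, 7, 5) = 7
The minimum achievable maximum is 6.

6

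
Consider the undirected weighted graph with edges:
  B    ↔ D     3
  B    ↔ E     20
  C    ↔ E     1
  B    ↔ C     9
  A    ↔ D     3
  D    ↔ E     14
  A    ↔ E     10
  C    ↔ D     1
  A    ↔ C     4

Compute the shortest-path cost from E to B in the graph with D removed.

Candidate routes:
E → B: 20
E → A → C → B: 10 + 4 + 9 = 23
E → C → B: 1 + 9 = 10
Best route has total 10.

10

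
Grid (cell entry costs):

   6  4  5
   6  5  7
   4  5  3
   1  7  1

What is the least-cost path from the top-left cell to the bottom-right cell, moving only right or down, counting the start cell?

Take (0,0) → (0,1) → (1,1) → (2,1) → (2,2) → (3,2) for a total of 6 + 4 + 5 + 5 + 3 + 1 = 24.
For comparison, the top-then-right route costs 26.

24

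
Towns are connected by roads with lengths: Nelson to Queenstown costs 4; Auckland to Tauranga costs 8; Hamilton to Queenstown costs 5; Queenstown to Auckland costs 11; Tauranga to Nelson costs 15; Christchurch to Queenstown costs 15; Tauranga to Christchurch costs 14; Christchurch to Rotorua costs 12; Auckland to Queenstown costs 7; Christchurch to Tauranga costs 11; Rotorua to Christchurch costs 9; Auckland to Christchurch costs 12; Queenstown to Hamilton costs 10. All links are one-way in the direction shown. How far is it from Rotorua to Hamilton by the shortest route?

Routes from Rotorua to Hamilton:
Rotorua-Christchurch-Queenstown-Hamilton: 9 + 15 + 10 = 34
Rotorua-Christchurch-Tauranga-Nelson-Queenstown-Hamilton: 9 + 11 + 15 + 4 + 10 = 49
Shortest: 34.

34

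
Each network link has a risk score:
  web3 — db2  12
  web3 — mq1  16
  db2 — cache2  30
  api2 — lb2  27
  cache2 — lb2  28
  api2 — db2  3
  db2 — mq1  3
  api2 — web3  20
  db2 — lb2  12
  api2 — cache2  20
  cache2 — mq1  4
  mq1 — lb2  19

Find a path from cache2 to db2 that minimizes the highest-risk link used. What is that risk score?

A few of the cache2→db2 routes:
cache2 - mq1 - db2: max(4, 3) = 4
cache2 - api2 - db2: max(20, 3) = 20
cache2 - mq1 - web3 - api2 - db2: max(4, 16, 20, 3) = 20
cache2 - mq1 - web3 - db2: max(4, 16, 12) = 16
cache2 - api2 - web3 - db2: max(20, 20, 12) = 20
cache2 - mq1 - lb2 - db2: max(4, 19, 12) = 19
Smallest bottleneck: 4.

4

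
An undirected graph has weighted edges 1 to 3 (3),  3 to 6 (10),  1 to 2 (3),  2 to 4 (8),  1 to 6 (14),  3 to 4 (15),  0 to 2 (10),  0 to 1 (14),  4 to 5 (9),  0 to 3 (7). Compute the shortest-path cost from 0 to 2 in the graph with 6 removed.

A few of the 0→2 routes:
0 → 3 → 1 → 2: 7 + 3 + 3 = 13
0 → 1 → 2: 14 + 3 = 17
0 → 2: 10
Shortest: 10.

10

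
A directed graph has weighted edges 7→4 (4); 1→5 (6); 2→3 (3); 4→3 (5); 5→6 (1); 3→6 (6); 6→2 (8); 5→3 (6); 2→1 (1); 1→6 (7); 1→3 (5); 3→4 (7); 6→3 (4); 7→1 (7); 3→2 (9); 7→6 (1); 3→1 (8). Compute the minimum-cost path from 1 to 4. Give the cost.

Some routes from 1 to 4:
1-5-6-3-4: 6 + 1 + 4 + 7 = 18
1-6-3-4: 7 + 4 + 7 = 18
1-3-4: 5 + 7 = 12
1-5-3-4: 6 + 6 + 7 = 19
Shortest: 12.

12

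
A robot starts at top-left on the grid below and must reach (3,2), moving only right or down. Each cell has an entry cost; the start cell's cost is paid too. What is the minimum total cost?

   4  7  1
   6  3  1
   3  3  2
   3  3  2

Cheapest: (0,0) → (0,1) → (0,2) → (1,2) → (2,2) → (3,2)
  4 + 7 + 1 + 1 + 2 + 2 = 17

17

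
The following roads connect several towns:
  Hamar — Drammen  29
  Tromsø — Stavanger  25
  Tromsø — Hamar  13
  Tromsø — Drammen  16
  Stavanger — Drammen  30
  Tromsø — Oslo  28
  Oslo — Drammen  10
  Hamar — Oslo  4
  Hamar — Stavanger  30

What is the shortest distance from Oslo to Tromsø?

17

Checking several routes:
Oslo -> Hamar -> Tromsø: 4 + 13 = 17
Oslo -> Hamar -> Drammen -> Tromsø: 4 + 29 + 16 = 49
Oslo -> Tromsø: 28
Oslo -> Drammen -> Hamar -> Tromsø: 10 + 29 + 13 = 52
Oslo -> Drammen -> Tromsø: 10 + 16 = 26
Shortest: 17.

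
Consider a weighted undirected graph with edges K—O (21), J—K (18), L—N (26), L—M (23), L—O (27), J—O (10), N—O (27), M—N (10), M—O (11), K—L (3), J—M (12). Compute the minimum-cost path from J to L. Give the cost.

21

Checking several routes:
J - O - K - L: 10 + 21 + 3 = 34
J - O - M - L: 10 + 11 + 23 = 44
J - O - L: 10 + 27 = 37
J - M - O - K - L: 12 + 11 + 21 + 3 = 47
J - M - L: 12 + 23 = 35
J - K - L: 18 + 3 = 21
Shortest: 21.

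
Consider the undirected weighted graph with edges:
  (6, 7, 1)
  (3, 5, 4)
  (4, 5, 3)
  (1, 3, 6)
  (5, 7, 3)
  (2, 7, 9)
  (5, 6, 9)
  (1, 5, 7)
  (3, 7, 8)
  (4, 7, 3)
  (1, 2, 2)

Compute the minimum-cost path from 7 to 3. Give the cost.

Checking several routes:
7 → 4 → 5 → 3: 3 + 3 + 4 = 10
7 → 2 → 1 → 3: 9 + 2 + 6 = 17
7 → 5 → 1 → 3: 3 + 7 + 6 = 16
7 → 3: 8
7 → 6 → 5 → 3: 1 + 9 + 4 = 14
7 → 5 → 3: 3 + 4 = 7
The minimum is 7.

7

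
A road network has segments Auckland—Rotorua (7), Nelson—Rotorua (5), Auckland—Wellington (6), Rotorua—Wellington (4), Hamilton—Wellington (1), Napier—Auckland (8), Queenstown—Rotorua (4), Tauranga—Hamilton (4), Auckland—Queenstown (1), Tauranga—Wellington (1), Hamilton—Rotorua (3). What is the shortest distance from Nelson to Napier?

Comparing a few candidate routes:
Nelson -> Rotorua -> Auckland -> Napier: 5 + 7 + 8 = 20
Nelson -> Rotorua -> Hamilton -> Wellington -> Auckland -> Napier: 5 + 3 + 1 + 6 + 8 = 23
Nelson -> Rotorua -> Wellington -> Auckland -> Napier: 5 + 4 + 6 + 8 = 23
Nelson -> Rotorua -> Queenstown -> Auckland -> Napier: 5 + 4 + 1 + 8 = 18
Shortest: 18.

18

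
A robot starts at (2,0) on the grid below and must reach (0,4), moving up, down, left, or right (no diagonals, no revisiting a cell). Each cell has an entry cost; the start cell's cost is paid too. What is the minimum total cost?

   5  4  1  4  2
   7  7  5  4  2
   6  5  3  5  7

Take (2,0) (2,1) (2,2) (1,2) (0,2) (0,3) (0,4) for a total of 6 + 5 + 3 + 5 + 1 + 4 + 2 = 26.

26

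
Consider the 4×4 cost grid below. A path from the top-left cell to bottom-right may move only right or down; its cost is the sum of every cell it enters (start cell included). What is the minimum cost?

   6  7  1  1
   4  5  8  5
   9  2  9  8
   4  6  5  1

Best path: [0,0] → [0,1] → [0,2] → [0,3] → [1,3] → [2,3] → [3,3]
Cost: 6 + 7 + 1 + 1 + 5 + 8 + 1 = 29

29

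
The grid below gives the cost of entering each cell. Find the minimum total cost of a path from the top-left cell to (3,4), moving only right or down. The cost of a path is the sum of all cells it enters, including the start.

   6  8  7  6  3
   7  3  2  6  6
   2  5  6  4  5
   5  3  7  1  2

31

Best path: r0c0 -> r1c0 -> r1c1 -> r1c2 -> r1c3 -> r2c3 -> r3c3 -> r3c4
Cost: 6 + 7 + 3 + 2 + 6 + 4 + 1 + 2 = 31
(Top row then right column would cost 43.)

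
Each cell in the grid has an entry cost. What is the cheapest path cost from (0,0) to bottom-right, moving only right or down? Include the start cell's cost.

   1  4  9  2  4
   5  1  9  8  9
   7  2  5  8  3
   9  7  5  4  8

Path (0,0) -> (0,1) -> (1,1) -> (2,1) -> (2,2) -> (3,2) -> (3,3) -> (3,4): 1 + 4 + 1 + 2 + 5 + 5 + 4 + 8 = 30.

30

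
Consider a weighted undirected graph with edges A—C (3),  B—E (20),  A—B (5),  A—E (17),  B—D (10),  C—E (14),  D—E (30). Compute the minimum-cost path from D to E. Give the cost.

30

Candidate routes:
D→B→E: 10 + 20 = 30
D→E: 30
D→B→A→E: 10 + 5 + 17 = 32
D→B→A→C→E: 10 + 5 + 3 + 14 = 32
Shortest: 30.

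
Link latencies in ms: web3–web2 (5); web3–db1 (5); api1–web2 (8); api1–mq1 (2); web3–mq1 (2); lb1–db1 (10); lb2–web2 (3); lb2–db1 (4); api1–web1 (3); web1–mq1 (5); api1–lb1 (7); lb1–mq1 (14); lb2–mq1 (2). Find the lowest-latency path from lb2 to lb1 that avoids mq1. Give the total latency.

14

Candidate routes:
lb2 -> db1 -> web3 -> web2 -> api1 -> lb1: 4 + 5 + 5 + 8 + 7 = 29
lb2 -> db1 -> lb1: 4 + 10 = 14
lb2 -> web2 -> web3 -> db1 -> lb1: 3 + 5 + 5 + 10 = 23
lb2 -> web2 -> api1 -> lb1: 3 + 8 + 7 = 18
Shortest: 14 ms.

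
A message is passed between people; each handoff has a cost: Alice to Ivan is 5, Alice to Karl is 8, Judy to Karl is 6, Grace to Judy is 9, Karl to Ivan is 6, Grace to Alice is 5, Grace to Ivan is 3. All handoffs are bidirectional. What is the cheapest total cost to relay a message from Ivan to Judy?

12

Comparing a few candidate routes:
Ivan → Grace → Judy: 3 + 9 = 12
Ivan → Alice → Grace → Judy: 5 + 5 + 9 = 19
Ivan → Alice → Karl → Judy: 5 + 8 + 6 = 19
Ivan → Karl → Judy: 6 + 6 = 12
Shortest: 12.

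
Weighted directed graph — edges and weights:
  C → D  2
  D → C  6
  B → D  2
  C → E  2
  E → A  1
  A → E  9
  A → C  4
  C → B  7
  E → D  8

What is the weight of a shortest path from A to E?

Paths from A to E:
A → E: 9
A → C → E: 4 + 2 = 6
Shortest: 6.

6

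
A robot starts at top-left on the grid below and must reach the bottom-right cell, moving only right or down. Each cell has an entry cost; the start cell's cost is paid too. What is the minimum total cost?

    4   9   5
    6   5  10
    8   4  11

30

Cheapest: (0,0) → (1,0) → (1,1) → (2,1) → (2,2)
  4 + 6 + 5 + 4 + 11 = 30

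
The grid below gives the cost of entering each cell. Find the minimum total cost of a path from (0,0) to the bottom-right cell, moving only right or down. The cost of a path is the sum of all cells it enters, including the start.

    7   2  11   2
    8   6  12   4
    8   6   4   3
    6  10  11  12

One optimal route is (0,0) -> (0,1) -> (1,1) -> (2,1) -> (2,2) -> (2,3) -> (3,3).
Its cost is 7 + 2 + 6 + 6 + 4 + 3 + 12 = 40.
(Top row then right column would cost 41.)

40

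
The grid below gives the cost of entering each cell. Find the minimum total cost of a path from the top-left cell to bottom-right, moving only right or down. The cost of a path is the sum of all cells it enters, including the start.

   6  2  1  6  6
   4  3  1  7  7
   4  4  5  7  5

One optimal route is (0,0) → (0,1) → (0,2) → (1,2) → (2,2) → (2,3) → (2,4).
Its cost is 6 + 2 + 1 + 1 + 5 + 7 + 5 = 27.

27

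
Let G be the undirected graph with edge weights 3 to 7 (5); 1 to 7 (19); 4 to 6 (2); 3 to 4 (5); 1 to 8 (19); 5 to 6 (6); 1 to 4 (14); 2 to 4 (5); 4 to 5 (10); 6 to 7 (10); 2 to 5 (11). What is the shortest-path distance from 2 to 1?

19

Checking several routes:
2-4-3-7-1: 5 + 5 + 5 + 19 = 34
2-5-4-1: 11 + 10 + 14 = 35
2-4-1: 5 + 14 = 19
2-5-6-4-1: 11 + 6 + 2 + 14 = 33
The minimum is 19.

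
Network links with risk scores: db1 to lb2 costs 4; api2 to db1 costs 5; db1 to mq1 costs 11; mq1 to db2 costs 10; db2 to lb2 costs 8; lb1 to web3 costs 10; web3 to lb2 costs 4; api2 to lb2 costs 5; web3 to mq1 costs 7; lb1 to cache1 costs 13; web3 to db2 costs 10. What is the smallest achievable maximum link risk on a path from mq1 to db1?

7

A few of the mq1→db1 routes:
mq1 -> db2 -> lb2 -> db1: max(10, 8, 4) = 10
mq1 -> web3 -> lb2 -> db1: max(7, 4, 4) = 7
mq1 -> db2 -> web3 -> lb2 -> api2 -> db1: max(10, 10, 4, 5, 5) = 10
mq1 -> web3 -> lb2 -> api2 -> db1: max(7, 4, 5, 5) = 7
mq1 -> db2 -> web3 -> lb2 -> db1: max(10, 10, 4, 4) = 10
The minimum achievable maximum is 7.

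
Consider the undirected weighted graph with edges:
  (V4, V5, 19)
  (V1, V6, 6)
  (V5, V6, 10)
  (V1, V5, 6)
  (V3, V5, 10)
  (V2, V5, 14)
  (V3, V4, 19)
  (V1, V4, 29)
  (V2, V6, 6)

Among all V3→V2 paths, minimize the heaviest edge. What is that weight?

10

Some routes from V3 to V2:
V3 - V5 - V2: max(10, 14) = 14
V3 - V5 - V6 - V2: max(10, 10, 6) = 10
V3 - V5 - V1 - V6 - V2: max(10, 6, 6, 6) = 10
V3 - V4 - V5 - V2: max(19, 19, 14) = 19
The minimum achievable maximum is 10.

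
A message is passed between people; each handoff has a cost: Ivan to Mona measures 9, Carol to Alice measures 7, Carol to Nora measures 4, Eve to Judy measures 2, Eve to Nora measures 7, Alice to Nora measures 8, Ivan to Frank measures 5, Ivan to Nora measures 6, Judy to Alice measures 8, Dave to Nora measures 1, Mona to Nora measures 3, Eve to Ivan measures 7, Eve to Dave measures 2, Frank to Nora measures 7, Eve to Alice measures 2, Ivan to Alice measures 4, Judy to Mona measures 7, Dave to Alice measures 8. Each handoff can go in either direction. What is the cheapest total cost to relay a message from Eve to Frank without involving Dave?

Checking several routes:
Eve → Alice → Ivan → Frank: 2 + 4 + 5 = 11
Eve → Nora → Frank: 7 + 7 = 14
Eve → Ivan → Frank: 7 + 5 = 12
Best route has total 11.

11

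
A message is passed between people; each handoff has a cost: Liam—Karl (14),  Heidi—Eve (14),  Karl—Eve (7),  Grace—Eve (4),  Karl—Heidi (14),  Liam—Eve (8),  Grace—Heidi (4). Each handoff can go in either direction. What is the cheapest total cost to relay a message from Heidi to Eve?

8

Candidate routes:
Heidi - Karl - Liam - Eve: 14 + 14 + 8 = 36
Heidi - Eve: 14
Heidi - Karl - Eve: 14 + 7 = 21
Heidi - Grace - Eve: 4 + 4 = 8
Shortest: 8.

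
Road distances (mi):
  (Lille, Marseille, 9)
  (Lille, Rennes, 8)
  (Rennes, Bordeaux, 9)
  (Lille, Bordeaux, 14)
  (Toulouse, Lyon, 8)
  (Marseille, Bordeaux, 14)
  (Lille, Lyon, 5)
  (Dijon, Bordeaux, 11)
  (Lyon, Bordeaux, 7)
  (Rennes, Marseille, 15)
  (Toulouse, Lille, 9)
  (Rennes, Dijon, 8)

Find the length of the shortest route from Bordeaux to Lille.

Comparing a few candidate routes:
Bordeaux - Lille: 14
Bordeaux - Rennes - Lille: 9 + 8 = 17
Bordeaux - Lyon - Lille: 7 + 5 = 12
Best route has total 12 mi.

12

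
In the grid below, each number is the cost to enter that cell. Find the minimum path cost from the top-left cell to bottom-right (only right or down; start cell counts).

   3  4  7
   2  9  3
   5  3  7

One optimal route is [0,0] → [1,0] → [2,0] → [2,1] → [2,2].
Its cost is 3 + 2 + 5 + 3 + 7 = 20.

20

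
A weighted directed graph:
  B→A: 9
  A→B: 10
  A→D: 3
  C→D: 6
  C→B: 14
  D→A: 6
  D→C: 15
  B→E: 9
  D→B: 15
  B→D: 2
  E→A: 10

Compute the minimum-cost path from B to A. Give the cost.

8

Candidate routes:
B → D → A: 2 + 6 = 8
B → E → A: 9 + 10 = 19
B → A: 9
Best route has total 8.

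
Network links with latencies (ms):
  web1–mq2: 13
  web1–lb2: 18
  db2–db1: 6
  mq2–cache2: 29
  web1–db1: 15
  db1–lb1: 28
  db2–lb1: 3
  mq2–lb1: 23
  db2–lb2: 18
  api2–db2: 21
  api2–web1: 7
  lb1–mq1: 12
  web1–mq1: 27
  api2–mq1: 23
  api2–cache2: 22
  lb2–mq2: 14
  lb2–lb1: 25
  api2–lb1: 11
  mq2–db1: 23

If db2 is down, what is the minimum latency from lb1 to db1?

Some routes from lb1 to db1 avoiding db2:
lb1 → db1: 28
lb1 → mq2 → db1: 23 + 23 = 46
lb1 → api2 → web1 → db1: 11 + 7 + 15 = 33
Shortest: 28 ms.

28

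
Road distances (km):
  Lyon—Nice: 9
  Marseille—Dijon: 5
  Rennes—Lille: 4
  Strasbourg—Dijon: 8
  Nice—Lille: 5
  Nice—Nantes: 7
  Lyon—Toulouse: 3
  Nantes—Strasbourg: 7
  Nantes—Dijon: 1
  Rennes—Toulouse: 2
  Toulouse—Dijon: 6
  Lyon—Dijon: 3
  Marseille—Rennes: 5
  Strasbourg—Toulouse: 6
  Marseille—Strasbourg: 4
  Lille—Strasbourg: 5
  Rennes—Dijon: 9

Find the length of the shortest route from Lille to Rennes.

Some routes from Lille to Rennes:
Lille → Strasbourg → Toulouse → Rennes: 5 + 6 + 2 = 13
Lille → Rennes: 4
Lille → Strasbourg → Marseille → Rennes: 5 + 4 + 5 = 14
Best route has total 4 km.

4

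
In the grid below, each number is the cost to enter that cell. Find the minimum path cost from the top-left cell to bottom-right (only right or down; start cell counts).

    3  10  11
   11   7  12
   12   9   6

35

One optimal route is r0c0 -> r0c1 -> r1c1 -> r2c1 -> r2c2.
Its cost is 3 + 10 + 7 + 9 + 6 = 35.
(Top row then right column would cost 42.)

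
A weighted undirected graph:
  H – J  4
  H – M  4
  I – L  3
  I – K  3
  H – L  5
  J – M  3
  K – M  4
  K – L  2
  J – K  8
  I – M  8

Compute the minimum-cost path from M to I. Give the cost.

7

A few of the M→I routes:
M → H → L → I: 4 + 5 + 3 = 12
M → K → I: 4 + 3 = 7
M → K → L → I: 4 + 2 + 3 = 9
M → I: 8
Best route has total 7.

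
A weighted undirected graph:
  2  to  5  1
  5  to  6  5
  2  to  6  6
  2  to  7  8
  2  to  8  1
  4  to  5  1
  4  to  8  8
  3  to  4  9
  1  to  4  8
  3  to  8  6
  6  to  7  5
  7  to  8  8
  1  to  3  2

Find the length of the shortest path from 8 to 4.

Comparing a few candidate routes:
8 -> 4: 8
8 -> 2 -> 6 -> 5 -> 4: 1 + 6 + 5 + 1 = 13
8 -> 2 -> 5 -> 4: 1 + 1 + 1 = 3
Best route has total 3.

3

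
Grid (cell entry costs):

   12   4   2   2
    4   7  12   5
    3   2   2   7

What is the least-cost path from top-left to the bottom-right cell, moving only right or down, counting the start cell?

30

Best path: [0,0] → [1,0] → [2,0] → [2,1] → [2,2] → [2,3]
Cost: 12 + 4 + 3 + 2 + 2 + 7 = 30
For comparison, the top-then-right route costs 32.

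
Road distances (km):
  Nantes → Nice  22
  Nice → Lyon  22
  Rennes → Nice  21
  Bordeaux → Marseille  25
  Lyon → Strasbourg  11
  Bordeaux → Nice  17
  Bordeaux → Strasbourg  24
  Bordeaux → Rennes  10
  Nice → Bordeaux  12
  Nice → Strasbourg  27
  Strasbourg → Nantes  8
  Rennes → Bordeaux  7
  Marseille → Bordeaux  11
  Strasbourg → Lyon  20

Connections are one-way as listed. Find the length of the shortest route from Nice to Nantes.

Candidate routes:
Nice→Bordeaux→Strasbourg→Nantes: 12 + 24 + 8 = 44
Nice→Lyon→Strasbourg→Nantes: 22 + 11 + 8 = 41
Nice→Strasbourg→Nantes: 27 + 8 = 35
The minimum is 35 km.

35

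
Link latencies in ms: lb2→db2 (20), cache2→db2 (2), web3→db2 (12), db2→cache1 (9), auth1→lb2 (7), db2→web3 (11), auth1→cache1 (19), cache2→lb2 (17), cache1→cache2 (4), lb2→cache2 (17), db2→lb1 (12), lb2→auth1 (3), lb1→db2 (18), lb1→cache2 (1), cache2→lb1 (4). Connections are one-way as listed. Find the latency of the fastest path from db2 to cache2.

Candidate routes:
db2-lb1-cache2: 12 + 1 = 13
db2-cache1-cache2: 9 + 4 = 13
Best route has total 13 ms.

13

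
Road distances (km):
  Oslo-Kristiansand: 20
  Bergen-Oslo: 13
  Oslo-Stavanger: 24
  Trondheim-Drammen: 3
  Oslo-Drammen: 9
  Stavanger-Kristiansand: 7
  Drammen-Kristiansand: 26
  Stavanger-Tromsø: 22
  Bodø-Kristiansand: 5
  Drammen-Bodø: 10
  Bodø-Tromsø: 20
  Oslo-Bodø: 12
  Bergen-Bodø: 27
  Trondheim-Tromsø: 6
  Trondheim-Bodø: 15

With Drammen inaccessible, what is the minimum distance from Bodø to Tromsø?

Checking several routes:
Bodø-Tromsø: 20
Bodø-Oslo-Stavanger-Tromsø: 12 + 24 + 22 = 58
Bodø-Kristiansand-Oslo-Stavanger-Tromsø: 5 + 20 + 24 + 22 = 71
Bodø-Trondheim-Tromsø: 15 + 6 = 21
Bodø-Kristiansand-Stavanger-Tromsø: 5 + 7 + 22 = 34
Bodø-Oslo-Kristiansand-Stavanger-Tromsø: 12 + 20 + 7 + 22 = 61
Best route has total 20 km.

20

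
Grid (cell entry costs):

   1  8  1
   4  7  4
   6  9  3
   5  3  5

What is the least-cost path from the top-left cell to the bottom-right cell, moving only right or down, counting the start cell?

22

Take r0c0 → r0c1 → r0c2 → r1c2 → r2c2 → r3c2 for a total of 1 + 8 + 1 + 4 + 3 + 5 = 22.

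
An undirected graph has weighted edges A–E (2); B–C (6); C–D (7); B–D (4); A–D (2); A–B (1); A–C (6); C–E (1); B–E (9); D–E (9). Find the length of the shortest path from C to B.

Comparing a few candidate routes:
C → A → B: 6 + 1 = 7
C → E → A → B: 1 + 2 + 1 = 4
C → B: 6
Best route has total 4.

4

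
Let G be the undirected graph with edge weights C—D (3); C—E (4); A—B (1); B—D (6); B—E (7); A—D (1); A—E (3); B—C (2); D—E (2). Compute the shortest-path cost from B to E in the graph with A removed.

Paths from B to E avoiding A:
B - E: 7
B - C - D - E: 2 + 3 + 2 = 7
B - C - E: 2 + 4 = 6
B - D - E: 6 + 2 = 8
B - D - C - E: 6 + 3 + 4 = 13
Best route has total 6.

6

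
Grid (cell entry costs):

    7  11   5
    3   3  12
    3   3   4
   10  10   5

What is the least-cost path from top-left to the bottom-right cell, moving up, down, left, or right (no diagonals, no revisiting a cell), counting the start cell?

25

Best path: r0c0 r1c0 r1c1 r2c1 r2c2 r3c2
Cost: 7 + 3 + 3 + 3 + 4 + 5 = 25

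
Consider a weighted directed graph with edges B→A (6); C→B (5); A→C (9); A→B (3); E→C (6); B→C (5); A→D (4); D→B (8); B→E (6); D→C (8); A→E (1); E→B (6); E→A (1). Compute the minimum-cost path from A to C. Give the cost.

A few of the A→C routes:
A → E → B → C: 1 + 6 + 5 = 12
A → D → C: 4 + 8 = 12
A → E → C: 1 + 6 = 7
A → B → C: 3 + 5 = 8
A → C: 9
The minimum is 7.

7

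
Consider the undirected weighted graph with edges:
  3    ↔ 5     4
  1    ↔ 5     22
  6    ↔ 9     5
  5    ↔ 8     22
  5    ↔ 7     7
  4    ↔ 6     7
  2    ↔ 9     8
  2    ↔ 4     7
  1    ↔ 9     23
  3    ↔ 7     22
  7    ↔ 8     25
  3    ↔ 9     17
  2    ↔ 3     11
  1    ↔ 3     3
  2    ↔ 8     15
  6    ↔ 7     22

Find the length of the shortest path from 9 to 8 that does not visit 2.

43

Some routes from 9 to 8 avoiding 2:
9 → 6 → 7 → 5 → 8: 5 + 22 + 7 + 22 = 56
9 → 3 → 5 → 8: 17 + 4 + 22 = 43
9 → 1 → 3 → 5 → 8: 23 + 3 + 4 + 22 = 52
9 → 6 → 7 → 8: 5 + 22 + 25 = 52
9 → 3 → 5 → 7 → 8: 17 + 4 + 7 + 25 = 53
9 → 1 → 3 → 5 → 7 → 8: 23 + 3 + 4 + 7 + 25 = 62
The minimum is 43.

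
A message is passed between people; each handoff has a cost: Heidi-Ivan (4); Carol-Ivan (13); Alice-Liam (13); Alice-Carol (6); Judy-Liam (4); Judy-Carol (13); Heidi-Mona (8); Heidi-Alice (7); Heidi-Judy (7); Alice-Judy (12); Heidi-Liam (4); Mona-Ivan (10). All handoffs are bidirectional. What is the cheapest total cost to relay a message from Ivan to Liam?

8

Comparing a few candidate routes:
Ivan → Heidi → Judy → Liam: 4 + 7 + 4 = 15
Ivan → Heidi → Liam: 4 + 4 = 8
Ivan → Mona → Heidi → Liam: 10 + 8 + 4 = 22
Shortest: 8.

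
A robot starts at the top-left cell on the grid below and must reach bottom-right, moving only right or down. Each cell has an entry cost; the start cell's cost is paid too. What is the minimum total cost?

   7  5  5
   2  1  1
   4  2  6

17

Take [0,0] -> [1,0] -> [1,1] -> [1,2] -> [2,2] for a total of 7 + 2 + 1 + 1 + 6 = 17.
For comparison, the top-then-right route costs 24.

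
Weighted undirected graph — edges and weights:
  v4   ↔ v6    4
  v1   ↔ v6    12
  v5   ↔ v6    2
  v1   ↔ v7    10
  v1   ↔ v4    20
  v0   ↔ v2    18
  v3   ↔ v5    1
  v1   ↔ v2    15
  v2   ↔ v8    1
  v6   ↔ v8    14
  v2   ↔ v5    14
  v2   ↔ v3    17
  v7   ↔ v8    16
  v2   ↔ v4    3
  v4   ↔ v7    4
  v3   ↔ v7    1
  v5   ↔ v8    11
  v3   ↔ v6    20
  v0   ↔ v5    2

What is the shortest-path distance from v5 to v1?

A few of the v5→v1 routes:
v5 → v3 → v7 → v4 → v6 → v1: 1 + 1 + 4 + 4 + 12 = 22
v5 → v6 → v4 → v7 → v1: 2 + 4 + 4 + 10 = 20
v5 → v3 → v7 → v4 → v2 → v1: 1 + 1 + 4 + 3 + 15 = 24
v5 → v3 → v7 → v1: 1 + 1 + 10 = 12
v5 → v6 → v1: 2 + 12 = 14
Shortest: 12.

12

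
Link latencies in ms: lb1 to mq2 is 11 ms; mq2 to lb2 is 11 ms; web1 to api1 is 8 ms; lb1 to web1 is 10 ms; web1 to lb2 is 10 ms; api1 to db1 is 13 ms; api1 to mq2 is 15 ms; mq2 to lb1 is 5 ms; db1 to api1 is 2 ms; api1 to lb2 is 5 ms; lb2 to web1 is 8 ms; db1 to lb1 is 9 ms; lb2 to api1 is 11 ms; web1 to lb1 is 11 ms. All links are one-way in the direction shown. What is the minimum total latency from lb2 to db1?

24

Routes from lb2 to db1:
lb2 -> api1 -> db1: 11 + 13 = 24
lb2 -> web1 -> api1 -> db1: 8 + 8 + 13 = 29
Shortest: 24 ms.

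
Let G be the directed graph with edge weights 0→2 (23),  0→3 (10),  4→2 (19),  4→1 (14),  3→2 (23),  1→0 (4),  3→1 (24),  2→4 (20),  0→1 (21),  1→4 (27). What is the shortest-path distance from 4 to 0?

Paths from 4 to 0:
4 → 1 → 0: 14 + 4 = 18
The minimum is 18.

18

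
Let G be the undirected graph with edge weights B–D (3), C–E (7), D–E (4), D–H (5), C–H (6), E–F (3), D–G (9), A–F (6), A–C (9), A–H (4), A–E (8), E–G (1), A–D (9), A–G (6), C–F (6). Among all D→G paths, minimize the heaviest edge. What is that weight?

4

A few of the D→G routes:
D - H - C - F - E - G: max(5, 6, 6, 3, 1) = 6
D - H - C - F - A - G: max(5, 6, 6, 6, 6) = 6
D - E - F - A - G: max(4, 3, 6, 6) = 6
D - E - F - C - H - A - G: max(4, 3, 6, 6, 4, 6) = 6
D - E - G: max(4, 1) = 4
Best route has worst link 4.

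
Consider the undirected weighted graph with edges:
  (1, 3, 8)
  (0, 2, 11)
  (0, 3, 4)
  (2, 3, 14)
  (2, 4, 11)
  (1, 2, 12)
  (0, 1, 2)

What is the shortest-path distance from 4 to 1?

Some routes from 4 to 1:
4 - 2 - 0 - 1: 11 + 11 + 2 = 24
4 - 2 - 3 - 0 - 1: 11 + 14 + 4 + 2 = 31
4 - 2 - 3 - 1: 11 + 14 + 8 = 33
4 - 2 - 1: 11 + 12 = 23
The minimum is 23.

23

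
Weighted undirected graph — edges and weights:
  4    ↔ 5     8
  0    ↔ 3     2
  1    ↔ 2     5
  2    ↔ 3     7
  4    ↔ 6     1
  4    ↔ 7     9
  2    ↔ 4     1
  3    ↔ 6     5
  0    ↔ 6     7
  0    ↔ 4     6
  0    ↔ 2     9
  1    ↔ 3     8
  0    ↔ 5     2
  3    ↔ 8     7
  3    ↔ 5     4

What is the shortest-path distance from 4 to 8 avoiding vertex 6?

15

Checking several routes:
4→0→5→3→8: 6 + 2 + 4 + 7 = 19
4→2→3→8: 1 + 7 + 7 = 15
4→0→3→8: 6 + 2 + 7 = 15
The minimum is 15.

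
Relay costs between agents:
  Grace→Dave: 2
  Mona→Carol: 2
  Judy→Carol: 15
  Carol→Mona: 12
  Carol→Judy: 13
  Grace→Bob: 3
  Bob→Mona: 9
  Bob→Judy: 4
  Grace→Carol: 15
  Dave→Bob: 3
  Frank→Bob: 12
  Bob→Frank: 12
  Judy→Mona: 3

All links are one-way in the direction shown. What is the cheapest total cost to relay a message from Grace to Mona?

Checking several routes:
Grace -> Bob -> Mona: 3 + 9 = 12
Grace -> Dave -> Bob -> Judy -> Mona: 2 + 3 + 4 + 3 = 12
Grace -> Bob -> Judy -> Mona: 3 + 4 + 3 = 10
Shortest: 10.

10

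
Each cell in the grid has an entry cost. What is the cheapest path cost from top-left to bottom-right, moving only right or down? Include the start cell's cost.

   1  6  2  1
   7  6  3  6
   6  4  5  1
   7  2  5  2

Best path: (0,0) (0,1) (0,2) (0,3) (1,3) (2,3) (3,3)
Cost: 1 + 6 + 2 + 1 + 6 + 1 + 2 = 19

19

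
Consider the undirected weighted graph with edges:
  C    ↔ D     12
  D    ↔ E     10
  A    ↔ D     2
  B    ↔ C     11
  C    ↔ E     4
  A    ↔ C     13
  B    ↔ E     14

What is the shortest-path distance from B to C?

11

Paths from B to C:
B → C: 11
B → E → D → A → C: 14 + 10 + 2 + 13 = 39
B → E → D → C: 14 + 10 + 12 = 36
B → E → C: 14 + 4 = 18
Best route has total 11.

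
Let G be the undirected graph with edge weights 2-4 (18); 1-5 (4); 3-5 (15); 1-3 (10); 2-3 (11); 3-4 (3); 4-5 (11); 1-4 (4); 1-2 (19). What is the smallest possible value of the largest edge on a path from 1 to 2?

11

Some routes from 1 to 2:
1 → 3 → 2: max(10, 11) = 11
1 → 4 → 5 → 3 → 2: max(4, 11, 15, 11) = 15
1 → 4 → 3 → 2: max(4, 3, 11) = 11
1 → 5 → 3 → 2: max(4, 15, 11) = 15
1 → 5 → 4 → 3 → 2: max(4, 11, 3, 11) = 11
The minimum achievable maximum is 11.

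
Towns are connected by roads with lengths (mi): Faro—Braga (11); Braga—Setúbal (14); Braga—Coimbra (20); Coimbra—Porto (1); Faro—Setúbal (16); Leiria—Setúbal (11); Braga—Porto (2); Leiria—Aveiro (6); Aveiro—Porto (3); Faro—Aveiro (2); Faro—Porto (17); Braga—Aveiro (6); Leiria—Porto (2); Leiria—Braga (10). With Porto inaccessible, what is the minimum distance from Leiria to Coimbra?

30

A few of the Leiria→Coimbra routes:
Leiria -> Setúbal -> Braga -> Coimbra: 11 + 14 + 20 = 45
Leiria -> Setúbal -> Faro -> Aveiro -> Braga -> Coimbra: 11 + 16 + 2 + 6 + 20 = 55
Leiria -> Aveiro -> Faro -> Braga -> Coimbra: 6 + 2 + 11 + 20 = 39
Leiria -> Aveiro -> Braga -> Coimbra: 6 + 6 + 20 = 32
Leiria -> Braga -> Coimbra: 10 + 20 = 30
Leiria -> Setúbal -> Faro -> Braga -> Coimbra: 11 + 16 + 11 + 20 = 58
Shortest: 30 mi.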